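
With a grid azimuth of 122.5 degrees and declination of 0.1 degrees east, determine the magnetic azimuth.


magnetic azimuth = grid azimuth - declination (east +ve)
mag_az = 122.5 - 0.1 = 122.4 degrees

122.4 degrees


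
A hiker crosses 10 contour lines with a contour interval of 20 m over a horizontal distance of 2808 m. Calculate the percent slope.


elevation change = 10 * 20 = 200 m
slope = 200 / 2808 * 100 = 7.1%

7.1%


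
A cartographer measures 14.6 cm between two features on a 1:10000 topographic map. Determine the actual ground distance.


ground = 14.6 cm * 10000 / 100 = 1460.0 m = 1.46 km

1.46 km


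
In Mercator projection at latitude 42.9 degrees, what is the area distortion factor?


area_distortion = 1/cos^2(42.9) = 1.864

1.864


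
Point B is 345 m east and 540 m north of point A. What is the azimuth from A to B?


az = atan2(345, 540) = 32.6 deg
adjusted to 0-360: 32.6 degrees

32.6 degrees


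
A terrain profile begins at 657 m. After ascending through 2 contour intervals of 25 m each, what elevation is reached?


elevation = 657 + 2 * 25 = 707 m

707 m


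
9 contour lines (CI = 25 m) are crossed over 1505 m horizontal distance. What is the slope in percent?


elevation change = 9 * 25 = 225 m
slope = 225 / 1505 * 100 = 15.0%

15.0%


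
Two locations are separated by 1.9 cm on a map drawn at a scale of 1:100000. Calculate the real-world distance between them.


ground = 1.9 cm * 100000 / 100 = 1900.0 m = 1.9 km

1.9 km


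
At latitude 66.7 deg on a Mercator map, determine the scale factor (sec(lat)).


SF = 1 / cos(66.7) = 1 / 0.395546 = 2.528

2.528


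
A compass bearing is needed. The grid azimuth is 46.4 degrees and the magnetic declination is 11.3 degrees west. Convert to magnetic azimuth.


magnetic azimuth = grid azimuth - declination (east +ve)
mag_az = 46.4 - -11.3 = 57.7 degrees

57.7 degrees


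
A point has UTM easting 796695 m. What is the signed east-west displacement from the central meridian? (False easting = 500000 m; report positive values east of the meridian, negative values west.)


displacement = 796695 - 500000 = 296695 m

296695 m


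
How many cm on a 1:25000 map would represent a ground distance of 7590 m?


map_cm = 7590 * 100 / 25000 = 30.36 cm

30.36 cm


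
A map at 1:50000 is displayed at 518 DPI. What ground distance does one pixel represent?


pixel_cm = 2.54 / 518 ≈ 0.004903 cm
ground = pixel_cm * 50000 / 100 = 2.54 * 50000 / (518 * 100) = 127000 / 51800 ≈ 2.45 m

2.45 m


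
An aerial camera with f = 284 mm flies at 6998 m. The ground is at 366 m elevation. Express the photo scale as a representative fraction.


scale = f / (H - h) = 284 mm / 6632 m = 284 / 6632000 = 1:23352

1:23352


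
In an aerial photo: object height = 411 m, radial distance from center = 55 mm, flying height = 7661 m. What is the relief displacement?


d = h * r / H = 411 * 55 / 7661 = 2.95 mm

2.95 mm


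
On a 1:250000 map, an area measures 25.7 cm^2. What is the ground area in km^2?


ground_area = 25.7 * (250000/100)^2 = 160625000.0 m^2 = 160.625 km^2

160.625 km^2


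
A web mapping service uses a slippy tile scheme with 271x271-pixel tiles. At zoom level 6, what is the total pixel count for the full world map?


tiles per axis = 2^6 = 64
total tiles = 64^2 = 4096
pixels per axis = 64 * 271 = 17344
total pixels = 17344^2 = 300814336

300814336 pixels


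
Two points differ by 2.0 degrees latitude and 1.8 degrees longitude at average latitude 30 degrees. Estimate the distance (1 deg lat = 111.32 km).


dlat_km = 2.0 * 111.32 = 222.64
dlon_km = 1.8 * 111.32 * cos(30) ≈ 173.531
dist = sqrt(222.64^2 + 173.531^2) ≈ 282.3 km

282.3 km


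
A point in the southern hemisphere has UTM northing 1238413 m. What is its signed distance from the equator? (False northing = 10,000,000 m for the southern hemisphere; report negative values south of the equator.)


For southern: actual = 1238413 - 10000000 = -8761587 m

-8761587 m


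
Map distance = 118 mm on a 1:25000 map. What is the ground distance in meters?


ground = 118 mm * 25000 / 1000 = 2950.0 m

2950.0 m


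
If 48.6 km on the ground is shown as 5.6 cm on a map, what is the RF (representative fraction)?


ground = 48.6 km = 4860000 cm; RF denominator = ground / map = 4860000 / 5.6 ≈ 867857; RF = 1:867857

1:867857


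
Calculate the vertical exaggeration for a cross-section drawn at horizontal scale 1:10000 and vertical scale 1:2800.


VE = horizontal_scale / vertical_scale = 10000 / 2800 ≈ 3.6

3.6x


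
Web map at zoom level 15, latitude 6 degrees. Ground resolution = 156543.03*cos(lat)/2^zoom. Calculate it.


res = 156543.03 * cos(6) / 2^15 = 156543.03 * 0.9945219 / 32768 = 4.75 m/pixel

4.75 m/pixel


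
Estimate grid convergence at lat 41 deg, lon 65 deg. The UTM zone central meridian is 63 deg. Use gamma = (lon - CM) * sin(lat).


gamma = (65 - 63) * sin(41) = 2 * 0.656059 = 1.312 degrees

1.312 degrees


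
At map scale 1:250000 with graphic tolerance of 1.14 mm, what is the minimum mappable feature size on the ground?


ground = 1.14 mm * 250000 / 1000 = 285.0 m

285.0 m


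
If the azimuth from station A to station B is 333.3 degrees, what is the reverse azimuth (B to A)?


back azimuth = (333.3 + 180) mod 360 = 153.3 degrees

153.3 degrees


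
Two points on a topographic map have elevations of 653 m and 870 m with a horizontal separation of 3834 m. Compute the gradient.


gradient = (870 - 653) / 3834 = 217 / 3834 = 0.0566

0.0566


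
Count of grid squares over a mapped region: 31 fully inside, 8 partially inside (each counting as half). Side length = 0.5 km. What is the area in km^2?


effective squares = 31 + 8 * 0.5 = 35.0
area = 35.0 * 0.25 = 8.75 km^2

8.75 km^2


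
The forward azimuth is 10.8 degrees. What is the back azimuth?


back azimuth = (10.8 + 180) mod 360 = 190.8 degrees

190.8 degrees


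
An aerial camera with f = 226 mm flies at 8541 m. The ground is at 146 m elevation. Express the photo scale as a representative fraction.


scale = f / (H - h) = 226 mm / 8395 m = 226 / 8395000 = 1:37146

1:37146


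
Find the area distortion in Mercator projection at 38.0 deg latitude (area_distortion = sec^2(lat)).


area_distortion = 1/cos^2(38.0) = 1.61

1.61


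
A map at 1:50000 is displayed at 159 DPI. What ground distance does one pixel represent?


pixel_cm = 2.54 / 159 ≈ 0.015975 cm
ground = pixel_cm * 50000 / 100 = 2.54 * 50000 / (159 * 100) = 127000 / 15900 ≈ 7.99 m

7.99 m


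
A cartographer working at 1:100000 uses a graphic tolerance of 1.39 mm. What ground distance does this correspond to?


ground = 1.39 mm * 100000 / 1000 = 139.0 m

139.0 m


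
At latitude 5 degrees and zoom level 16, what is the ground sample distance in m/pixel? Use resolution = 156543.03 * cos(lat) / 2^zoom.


res = 156543.03 * cos(5) / 2^16 = 156543.03 * 0.9961947 / 65536 = 2.38 m/pixel

2.38 m/pixel


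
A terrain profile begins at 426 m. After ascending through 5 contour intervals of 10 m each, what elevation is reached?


elevation = 426 + 5 * 10 = 476 m

476 m


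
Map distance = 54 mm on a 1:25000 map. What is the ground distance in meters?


ground = 54 mm * 25000 / 1000 = 1350.0 m

1350.0 m


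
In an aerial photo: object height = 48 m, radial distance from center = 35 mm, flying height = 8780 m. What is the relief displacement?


d = h * r / H = 48 * 35 / 8780 = 0.19 mm

0.19 mm


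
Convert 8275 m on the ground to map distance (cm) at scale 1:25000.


map_cm = 8275 * 100 / 25000 = 33.1 cm

33.1 cm


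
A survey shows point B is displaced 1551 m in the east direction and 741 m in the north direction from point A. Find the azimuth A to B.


az = atan2(1551, 741) = 64.5 deg
adjusted to 0-360: 64.5 degrees

64.5 degrees


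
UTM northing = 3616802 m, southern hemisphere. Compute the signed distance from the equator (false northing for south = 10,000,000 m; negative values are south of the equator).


For southern: actual = 3616802 - 10000000 = -6383198 m

-6383198 m


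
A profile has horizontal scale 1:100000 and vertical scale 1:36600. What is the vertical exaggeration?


VE = horizontal_scale / vertical_scale = 100000 / 36600 ≈ 2.7

2.7x


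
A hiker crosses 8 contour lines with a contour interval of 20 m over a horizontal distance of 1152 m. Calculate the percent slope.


elevation change = 8 * 20 = 160 m
slope = 160 / 1152 * 100 = 13.9%

13.9%


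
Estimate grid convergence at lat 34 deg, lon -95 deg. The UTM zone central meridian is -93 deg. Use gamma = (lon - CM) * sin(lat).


gamma = (-95 - -93) * sin(34) = -2 * 0.559193 = -1.118 degrees

-1.118 degrees


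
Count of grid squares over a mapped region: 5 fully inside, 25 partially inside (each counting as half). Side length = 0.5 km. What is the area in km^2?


effective squares = 5 + 25 * 0.5 = 17.5
area = 17.5 * 0.25 = 4.375 km^2

4.375 km^2


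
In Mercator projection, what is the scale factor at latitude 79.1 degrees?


SF = 1 / cos(79.1) = 1 / 0.189095 = 5.288

5.288


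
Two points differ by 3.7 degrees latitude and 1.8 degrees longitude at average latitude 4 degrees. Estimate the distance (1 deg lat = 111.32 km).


dlat_km = 3.7 * 111.32 = 411.884
dlon_km = 1.8 * 111.32 * cos(4) ≈ 199.888
dist = sqrt(411.884^2 + 199.888^2) ≈ 457.8 km

457.8 km


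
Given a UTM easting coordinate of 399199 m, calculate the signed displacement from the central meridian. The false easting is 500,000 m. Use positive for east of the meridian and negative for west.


displacement = 399199 - 500000 = -100801 m

-100801 m


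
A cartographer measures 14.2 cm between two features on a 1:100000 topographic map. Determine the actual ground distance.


ground = 14.2 cm * 100000 / 100 = 14200.0 m = 14.2 km

14.2 km


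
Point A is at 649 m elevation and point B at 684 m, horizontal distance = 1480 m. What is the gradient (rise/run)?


gradient = (684 - 649) / 1480 = 35 / 1480 = 0.0236

0.0236


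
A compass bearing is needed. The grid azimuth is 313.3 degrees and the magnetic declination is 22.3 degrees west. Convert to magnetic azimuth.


magnetic azimuth = grid azimuth - declination (east +ve)
mag_az = 313.3 - -22.3 = 335.6 degrees

335.6 degrees


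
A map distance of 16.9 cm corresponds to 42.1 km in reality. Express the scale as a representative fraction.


ground = 42.1 km = 4210000 cm; RF denominator = ground / map = 4210000 / 16.9 ≈ 249112; RF = 1:249112

1:249112


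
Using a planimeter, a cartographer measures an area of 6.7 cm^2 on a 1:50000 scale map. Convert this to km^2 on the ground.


ground_area = 6.7 * (50000/100)^2 = 1675000.0 m^2 = 1.675 km^2

1.675 km^2


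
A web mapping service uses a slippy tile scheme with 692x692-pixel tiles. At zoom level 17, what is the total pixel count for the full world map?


tiles per axis = 2^17 = 131072
total tiles = 131072^2 = 17179869184
pixels per axis = 131072 * 692 = 90701824
total pixels = 90701824^2 = 8226820876926976

8226820876926976 pixels


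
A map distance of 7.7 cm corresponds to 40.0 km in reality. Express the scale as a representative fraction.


ground = 40.0 km = 4000000 cm; RF denominator = ground / map = 4000000 / 7.7 ≈ 519481; RF = 1:519481

1:519481


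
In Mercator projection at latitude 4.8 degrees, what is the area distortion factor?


area_distortion = 1/cos^2(4.8) = 1.007

1.007


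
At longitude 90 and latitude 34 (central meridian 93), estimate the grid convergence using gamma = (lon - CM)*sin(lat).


gamma = (90 - 93) * sin(34) = -3 * 0.559193 = -1.678 degrees

-1.678 degrees


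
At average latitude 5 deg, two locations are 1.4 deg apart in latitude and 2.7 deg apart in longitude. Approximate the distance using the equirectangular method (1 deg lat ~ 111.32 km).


dlat_km = 1.4 * 111.32 = 155.848
dlon_km = 2.7 * 111.32 * cos(5) ≈ 299.42
dist = sqrt(155.848^2 + 299.42^2) ≈ 337.6 km

337.6 km


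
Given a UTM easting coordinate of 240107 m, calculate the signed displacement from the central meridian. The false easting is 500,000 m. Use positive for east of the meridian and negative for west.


displacement = 240107 - 500000 = -259893 m

-259893 m


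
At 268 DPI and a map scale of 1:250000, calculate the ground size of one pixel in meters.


pixel_cm = 2.54 / 268 ≈ 0.009478 cm
ground = pixel_cm * 250000 / 100 = 2.54 * 250000 / (268 * 100) = 635000 / 26800 ≈ 23.69 m

23.69 m


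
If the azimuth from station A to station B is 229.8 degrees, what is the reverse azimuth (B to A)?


back azimuth = (229.8 + 180) mod 360 = 49.8 degrees

49.8 degrees


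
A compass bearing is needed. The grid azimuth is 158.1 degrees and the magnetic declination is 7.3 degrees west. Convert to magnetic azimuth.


magnetic azimuth = grid azimuth - declination (east +ve)
mag_az = 158.1 - -7.3 = 165.4 degrees

165.4 degrees


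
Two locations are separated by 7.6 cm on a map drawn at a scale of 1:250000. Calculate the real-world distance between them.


ground = 7.6 cm * 250000 / 100 = 19000.0 m = 19.0 km

19.0 km


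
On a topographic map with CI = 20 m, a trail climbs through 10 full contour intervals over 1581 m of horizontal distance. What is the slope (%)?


elevation change = 10 * 20 = 200 m
slope = 200 / 1581 * 100 = 12.7%

12.7%


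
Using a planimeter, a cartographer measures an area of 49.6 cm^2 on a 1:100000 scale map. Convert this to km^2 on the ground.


ground_area = 49.6 * (100000/100)^2 = 49600000.0 m^2 = 49.6 km^2

49.6 km^2


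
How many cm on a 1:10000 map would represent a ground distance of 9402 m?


map_cm = 9402 * 100 / 10000 = 94.02 cm

94.02 cm


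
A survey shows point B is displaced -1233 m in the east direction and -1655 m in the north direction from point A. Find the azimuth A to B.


az = atan2(-1233, -1655) = -143.3 deg
adjusted to 0-360: 216.7 degrees

216.7 degrees


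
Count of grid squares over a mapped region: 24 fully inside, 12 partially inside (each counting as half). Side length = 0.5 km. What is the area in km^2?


effective squares = 24 + 12 * 0.5 = 30.0
area = 30.0 * 0.25 = 7.5 km^2

7.5 km^2


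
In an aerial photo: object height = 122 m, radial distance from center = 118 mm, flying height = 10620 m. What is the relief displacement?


d = h * r / H = 122 * 118 / 10620 = 1.36 mm

1.36 mm


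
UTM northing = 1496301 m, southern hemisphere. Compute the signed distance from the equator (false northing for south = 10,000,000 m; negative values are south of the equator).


For southern: actual = 1496301 - 10000000 = -8503699 m

-8503699 m


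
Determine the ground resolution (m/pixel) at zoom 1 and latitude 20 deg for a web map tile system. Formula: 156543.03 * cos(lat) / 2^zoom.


res = 156543.03 * cos(20) / 2^1 = 156543.03 * 0.93969262 / 2 = 73551.17 m/pixel

73551.17 m/pixel


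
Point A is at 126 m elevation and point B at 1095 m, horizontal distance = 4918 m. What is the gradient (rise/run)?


gradient = (1095 - 126) / 4918 = 969 / 4918 = 0.197

0.197


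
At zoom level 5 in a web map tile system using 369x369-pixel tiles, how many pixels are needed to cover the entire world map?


tiles per axis = 2^5 = 32
total tiles = 32^2 = 1024
pixels per axis = 32 * 369 = 11808
total pixels = 11808^2 = 139428864

139428864 pixels


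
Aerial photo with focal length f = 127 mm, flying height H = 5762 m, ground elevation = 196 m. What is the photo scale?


scale = f / (H - h) = 127 mm / 5566 m = 127 / 5566000 = 1:43827

1:43827


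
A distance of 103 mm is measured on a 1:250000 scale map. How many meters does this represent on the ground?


ground = 103 mm * 250000 / 1000 = 25750.0 m

25750.0 m


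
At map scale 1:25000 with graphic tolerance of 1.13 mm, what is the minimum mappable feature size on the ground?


ground = 1.13 mm * 25000 / 1000 = 28.25 m

28.25 m


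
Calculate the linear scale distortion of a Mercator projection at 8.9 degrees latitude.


SF = 1 / cos(8.9) = 1 / 0.98796 = 1.012

1.012


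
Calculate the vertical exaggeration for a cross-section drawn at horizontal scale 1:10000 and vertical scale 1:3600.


VE = horizontal_scale / vertical_scale = 10000 / 3600 ≈ 2.8

2.8x


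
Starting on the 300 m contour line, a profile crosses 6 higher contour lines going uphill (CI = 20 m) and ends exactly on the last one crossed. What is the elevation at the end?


elevation = 300 + 6 * 20 = 420 m

420 m


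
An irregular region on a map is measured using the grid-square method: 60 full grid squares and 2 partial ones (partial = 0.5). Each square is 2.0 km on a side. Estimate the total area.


effective squares = 60 + 2 * 0.5 = 61.0
area = 61.0 * 4.0 = 244.0 km^2

244.0 km^2


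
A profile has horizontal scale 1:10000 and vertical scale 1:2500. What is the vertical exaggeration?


VE = horizontal_scale / vertical_scale = 10000 / 2500 = 4.0

4.0x


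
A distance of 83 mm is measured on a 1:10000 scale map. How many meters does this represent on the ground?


ground = 83 mm * 10000 / 1000 = 830.0 m

830.0 m


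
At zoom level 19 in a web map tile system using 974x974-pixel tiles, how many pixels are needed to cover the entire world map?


tiles per axis = 2^19 = 524288
total tiles = 524288^2 = 274877906944
pixels per axis = 524288 * 974 = 510656512
total pixels = 510656512^2 = 260770073248006144

260770073248006144 pixels


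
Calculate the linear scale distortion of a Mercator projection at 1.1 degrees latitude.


SF = 1 / cos(1.1) = 1 / 0.999816 = 1.0

1.0


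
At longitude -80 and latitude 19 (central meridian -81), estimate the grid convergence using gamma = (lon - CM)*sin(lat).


gamma = (-80 - -81) * sin(19) = 1 * 0.325568 = 0.326 degrees

0.326 degrees


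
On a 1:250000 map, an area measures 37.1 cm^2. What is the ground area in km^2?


ground_area = 37.1 * (250000/100)^2 = 231875000.0 m^2 = 231.875 km^2

231.875 km^2


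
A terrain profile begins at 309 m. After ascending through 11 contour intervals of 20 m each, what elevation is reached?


elevation = 309 + 11 * 20 = 529 m

529 m


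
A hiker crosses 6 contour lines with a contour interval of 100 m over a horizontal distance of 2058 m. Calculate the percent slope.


elevation change = 6 * 100 = 600 m
slope = 600 / 2058 * 100 = 29.2%

29.2%


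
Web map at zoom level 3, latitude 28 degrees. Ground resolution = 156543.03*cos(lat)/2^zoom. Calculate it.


res = 156543.03 * cos(28) / 2^3 = 156543.03 * 0.88294759 / 8 = 17277.41 m/pixel

17277.41 m/pixel


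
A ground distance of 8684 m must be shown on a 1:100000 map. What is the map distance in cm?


map_cm = 8684 * 100 / 100000 = 8.684 cm ≈ 8.68 cm

8.68 cm


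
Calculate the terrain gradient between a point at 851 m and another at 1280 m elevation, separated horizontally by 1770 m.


gradient = (1280 - 851) / 1770 = 429 / 1770 = 0.2424

0.2424


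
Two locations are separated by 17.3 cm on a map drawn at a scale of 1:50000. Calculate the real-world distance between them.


ground = 17.3 cm * 50000 / 100 = 8650.0 m = 8.65 km

8.65 km


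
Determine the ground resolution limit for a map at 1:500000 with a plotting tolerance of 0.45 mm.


ground = 0.45 mm * 500000 / 1000 = 225.0 m

225.0 m


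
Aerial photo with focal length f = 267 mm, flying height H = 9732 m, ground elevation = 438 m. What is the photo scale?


scale = f / (H - h) = 267 mm / 9294 m = 267 / 9294000 = 1:34809

1:34809


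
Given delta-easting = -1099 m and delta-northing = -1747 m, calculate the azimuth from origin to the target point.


az = atan2(-1099, -1747) = -147.8 deg
adjusted to 0-360: 212.2 degrees

212.2 degrees


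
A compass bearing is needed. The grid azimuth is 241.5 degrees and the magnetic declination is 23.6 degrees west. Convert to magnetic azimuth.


magnetic azimuth = grid azimuth - declination (east +ve)
mag_az = 241.5 - -23.6 = 265.1 degrees

265.1 degrees


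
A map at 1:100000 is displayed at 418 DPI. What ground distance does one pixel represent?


pixel_cm = 2.54 / 418 ≈ 0.006077 cm
ground = pixel_cm * 100000 / 100 = 2.54 * 100000 / (418 * 100) = 254000 / 41800 ≈ 6.08 m

6.08 m


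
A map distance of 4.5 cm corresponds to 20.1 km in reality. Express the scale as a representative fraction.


ground = 20.1 km = 2010000 cm; RF denominator = ground / map = 2010000 / 4.5 ≈ 446667; RF = 1:446667

1:446667


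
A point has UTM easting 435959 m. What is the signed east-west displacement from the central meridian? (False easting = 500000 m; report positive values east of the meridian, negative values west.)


displacement = 435959 - 500000 = -64041 m

-64041 m


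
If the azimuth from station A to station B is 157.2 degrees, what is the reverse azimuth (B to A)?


back azimuth = (157.2 + 180) mod 360 = 337.2 degrees

337.2 degrees


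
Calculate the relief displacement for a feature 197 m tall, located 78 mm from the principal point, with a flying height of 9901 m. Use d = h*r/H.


d = h * r / H = 197 * 78 / 9901 = 1.55 mm

1.55 mm


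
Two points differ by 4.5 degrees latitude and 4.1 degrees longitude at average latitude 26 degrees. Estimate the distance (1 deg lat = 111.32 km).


dlat_km = 4.5 * 111.32 = 500.94
dlon_km = 4.1 * 111.32 * cos(26) ≈ 410.22
dist = sqrt(500.94^2 + 410.22^2) ≈ 647.5 km

647.5 km


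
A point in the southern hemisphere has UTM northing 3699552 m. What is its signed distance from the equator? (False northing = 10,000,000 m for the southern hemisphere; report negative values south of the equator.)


For southern: actual = 3699552 - 10000000 = -6300448 m

-6300448 m


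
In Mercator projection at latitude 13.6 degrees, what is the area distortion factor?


area_distortion = 1/cos^2(13.6) = 1.059

1.059


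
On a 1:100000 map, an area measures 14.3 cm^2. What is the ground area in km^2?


ground_area = 14.3 * (100000/100)^2 = 14300000.0 m^2 = 14.3 km^2

14.3 km^2


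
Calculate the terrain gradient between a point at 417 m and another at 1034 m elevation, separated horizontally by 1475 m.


gradient = (1034 - 417) / 1475 = 617 / 1475 = 0.4183

0.4183


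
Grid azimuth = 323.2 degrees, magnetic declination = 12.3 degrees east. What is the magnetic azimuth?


magnetic azimuth = grid azimuth - declination (east +ve)
mag_az = 323.2 - 12.3 = 310.9 degrees

310.9 degrees


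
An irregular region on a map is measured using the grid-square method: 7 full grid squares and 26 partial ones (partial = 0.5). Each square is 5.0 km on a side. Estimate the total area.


effective squares = 7 + 26 * 0.5 = 20.0
area = 20.0 * 25.0 = 500.0 km^2

500.0 km^2


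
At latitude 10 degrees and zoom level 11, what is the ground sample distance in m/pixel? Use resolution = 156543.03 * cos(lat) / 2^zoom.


res = 156543.03 * cos(10) / 2^11 = 156543.03 * 0.98480775 / 2048 = 75.28 m/pixel

75.28 m/pixel


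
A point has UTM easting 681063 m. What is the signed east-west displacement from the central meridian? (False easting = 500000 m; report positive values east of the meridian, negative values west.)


displacement = 681063 - 500000 = 181063 m

181063 m


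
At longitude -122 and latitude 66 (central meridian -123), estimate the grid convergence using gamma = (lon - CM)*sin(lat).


gamma = (-122 - -123) * sin(66) = 1 * 0.913545 = 0.914 degrees

0.914 degrees


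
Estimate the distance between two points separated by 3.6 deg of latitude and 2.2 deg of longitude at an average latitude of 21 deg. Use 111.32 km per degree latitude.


dlat_km = 3.6 * 111.32 = 400.752
dlon_km = 2.2 * 111.32 * cos(21) ≈ 228.638
dist = sqrt(400.752^2 + 228.638^2) ≈ 461.4 km

461.4 km


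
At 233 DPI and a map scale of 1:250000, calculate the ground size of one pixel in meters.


pixel_cm = 2.54 / 233 ≈ 0.010901 cm
ground = pixel_cm * 250000 / 100 = 2.54 * 250000 / (233 * 100) = 635000 / 23300 ≈ 27.25 m

27.25 m


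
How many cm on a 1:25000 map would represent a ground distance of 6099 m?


map_cm = 6099 * 100 / 25000 = 24.396 cm ≈ 24.4 cm

24.4 cm


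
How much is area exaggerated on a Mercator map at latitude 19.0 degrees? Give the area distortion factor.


area_distortion = 1/cos^2(19.0) = 1.119

1.119


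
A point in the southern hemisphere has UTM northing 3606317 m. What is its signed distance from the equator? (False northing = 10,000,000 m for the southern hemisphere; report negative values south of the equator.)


For southern: actual = 3606317 - 10000000 = -6393683 m

-6393683 m


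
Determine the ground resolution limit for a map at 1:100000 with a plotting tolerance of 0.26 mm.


ground = 0.26 mm * 100000 / 1000 = 26.0 m

26.0 m


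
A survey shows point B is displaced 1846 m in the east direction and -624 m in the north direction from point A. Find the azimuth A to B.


az = atan2(1846, -624) = 108.7 deg
adjusted to 0-360: 108.7 degrees

108.7 degrees


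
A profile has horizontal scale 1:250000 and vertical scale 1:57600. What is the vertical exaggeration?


VE = horizontal_scale / vertical_scale = 250000 / 57600 ≈ 4.3

4.3x


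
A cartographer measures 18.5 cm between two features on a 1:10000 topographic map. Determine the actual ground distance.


ground = 18.5 cm * 10000 / 100 = 1850.0 m = 1.85 km

1.85 km


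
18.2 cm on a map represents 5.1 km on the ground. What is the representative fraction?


ground = 5.1 km = 510000 cm; RF denominator = ground / map = 510000 / 18.2 ≈ 28022; RF = 1:28022

1:28022


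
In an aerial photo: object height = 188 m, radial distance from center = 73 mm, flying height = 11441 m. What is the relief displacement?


d = h * r / H = 188 * 73 / 11441 = 1.2 mm

1.2 mm


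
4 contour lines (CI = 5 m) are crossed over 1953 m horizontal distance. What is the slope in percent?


elevation change = 4 * 5 = 20 m
slope = 20 / 1953 * 100 = 1.0%

1.0%


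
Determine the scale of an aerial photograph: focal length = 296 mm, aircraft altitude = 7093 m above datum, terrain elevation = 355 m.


scale = f / (H - h) = 296 mm / 6738 m = 296 / 6738000 = 1:22764

1:22764


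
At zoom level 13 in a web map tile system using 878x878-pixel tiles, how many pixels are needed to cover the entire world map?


tiles per axis = 2^13 = 8192
total tiles = 8192^2 = 67108864
pixels per axis = 8192 * 878 = 7192576
total pixels = 7192576^2 = 51733149515776

51733149515776 pixels


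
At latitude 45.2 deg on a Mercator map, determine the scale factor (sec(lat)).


SF = 1 / cos(45.2) = 1 / 0.704634 = 1.419

1.419


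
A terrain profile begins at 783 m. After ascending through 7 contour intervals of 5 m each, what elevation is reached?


elevation = 783 + 7 * 5 = 818 m

818 m


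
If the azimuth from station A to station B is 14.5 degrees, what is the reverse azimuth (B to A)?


back azimuth = (14.5 + 180) mod 360 = 194.5 degrees

194.5 degrees


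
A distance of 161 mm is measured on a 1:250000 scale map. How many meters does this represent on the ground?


ground = 161 mm * 250000 / 1000 = 40250.0 m

40250.0 m


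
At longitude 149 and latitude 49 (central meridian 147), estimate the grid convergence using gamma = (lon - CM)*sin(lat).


gamma = (149 - 147) * sin(49) = 2 * 0.75471 = 1.509 degrees

1.509 degrees


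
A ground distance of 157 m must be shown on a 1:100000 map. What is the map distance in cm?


map_cm = 157 * 100 / 100000 = 0.157 cm ≈ 0.16 cm

0.16 cm


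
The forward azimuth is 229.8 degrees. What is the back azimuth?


back azimuth = (229.8 + 180) mod 360 = 49.8 degrees

49.8 degrees


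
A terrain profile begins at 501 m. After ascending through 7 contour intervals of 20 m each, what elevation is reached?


elevation = 501 + 7 * 20 = 641 m

641 m


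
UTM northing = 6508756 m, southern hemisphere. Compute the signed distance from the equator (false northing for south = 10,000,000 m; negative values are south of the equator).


For southern: actual = 6508756 - 10000000 = -3491244 m

-3491244 m


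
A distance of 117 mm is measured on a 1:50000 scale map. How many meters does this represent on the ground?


ground = 117 mm * 50000 / 1000 = 5850.0 m

5850.0 m


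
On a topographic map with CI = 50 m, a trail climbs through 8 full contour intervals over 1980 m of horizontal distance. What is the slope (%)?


elevation change = 8 * 50 = 400 m
slope = 400 / 1980 * 100 = 20.2%

20.2%


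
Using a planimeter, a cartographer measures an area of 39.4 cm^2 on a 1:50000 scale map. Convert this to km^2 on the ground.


ground_area = 39.4 * (50000/100)^2 = 9850000.0 m^2 = 9.85 km^2

9.85 km^2


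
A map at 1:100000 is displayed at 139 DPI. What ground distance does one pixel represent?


pixel_cm = 2.54 / 139 ≈ 0.018273 cm
ground = pixel_cm * 100000 / 100 = 2.54 * 100000 / (139 * 100) = 254000 / 13900 ≈ 18.27 m

18.27 m


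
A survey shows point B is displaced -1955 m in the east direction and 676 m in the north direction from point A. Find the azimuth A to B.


az = atan2(-1955, 676) = -70.9 deg
adjusted to 0-360: 289.1 degrees

289.1 degrees


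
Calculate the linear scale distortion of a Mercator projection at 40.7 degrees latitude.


SF = 1 / cos(40.7) = 1 / 0.758134 = 1.319

1.319


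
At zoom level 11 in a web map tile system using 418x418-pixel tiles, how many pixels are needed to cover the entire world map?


tiles per axis = 2^11 = 2048
total tiles = 2048^2 = 4194304
pixels per axis = 2048 * 418 = 856064
total pixels = 856064^2 = 732845572096

732845572096 pixels


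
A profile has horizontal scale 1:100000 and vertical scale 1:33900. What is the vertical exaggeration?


VE = horizontal_scale / vertical_scale = 100000 / 33900 ≈ 2.9

2.9x


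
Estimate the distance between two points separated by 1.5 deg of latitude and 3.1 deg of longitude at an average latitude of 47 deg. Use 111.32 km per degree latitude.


dlat_km = 1.5 * 111.32 = 166.98
dlon_km = 3.1 * 111.32 * cos(47) ≈ 235.352
dist = sqrt(166.98^2 + 235.352^2) ≈ 288.6 km

288.6 km


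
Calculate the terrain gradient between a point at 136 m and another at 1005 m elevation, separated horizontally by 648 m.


gradient = (1005 - 136) / 648 = 869 / 648 = 1.341

1.341


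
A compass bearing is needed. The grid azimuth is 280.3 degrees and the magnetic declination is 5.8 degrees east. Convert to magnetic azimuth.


magnetic azimuth = grid azimuth - declination (east +ve)
mag_az = 280.3 - 5.8 = 274.5 degrees

274.5 degrees


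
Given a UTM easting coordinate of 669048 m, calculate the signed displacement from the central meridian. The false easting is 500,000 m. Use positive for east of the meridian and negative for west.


displacement = 669048 - 500000 = 169048 m

169048 m


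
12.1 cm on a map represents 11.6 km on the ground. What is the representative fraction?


ground = 11.6 km = 1160000 cm; RF denominator = ground / map = 1160000 / 12.1 ≈ 95868; RF = 1:95868

1:95868


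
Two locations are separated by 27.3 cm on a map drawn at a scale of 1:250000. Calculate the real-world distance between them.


ground = 27.3 cm * 250000 / 100 = 68250.0 m = 68.25 km

68.25 km


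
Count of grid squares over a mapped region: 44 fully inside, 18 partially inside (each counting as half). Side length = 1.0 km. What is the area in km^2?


effective squares = 44 + 18 * 0.5 = 53.0
area = 53.0 * 1.0 = 53.0 km^2

53.0 km^2


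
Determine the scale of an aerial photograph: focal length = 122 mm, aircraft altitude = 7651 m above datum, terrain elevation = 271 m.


scale = f / (H - h) = 122 mm / 7380 m = 122 / 7380000 = 1:60492

1:60492


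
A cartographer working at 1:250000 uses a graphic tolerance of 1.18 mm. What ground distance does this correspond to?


ground = 1.18 mm * 250000 / 1000 = 295.0 m

295.0 m


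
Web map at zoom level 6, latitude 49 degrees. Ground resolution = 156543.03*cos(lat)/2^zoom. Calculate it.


res = 156543.03 * cos(49) / 2^6 = 156543.03 * 0.65605903 / 64 = 1604.71 m/pixel

1604.71 m/pixel


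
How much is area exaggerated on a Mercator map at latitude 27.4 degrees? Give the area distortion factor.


area_distortion = 1/cos^2(27.4) = 1.269

1.269


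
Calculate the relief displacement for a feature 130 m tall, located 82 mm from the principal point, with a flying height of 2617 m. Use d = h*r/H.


d = h * r / H = 130 * 82 / 2617 = 4.07 mm

4.07 mm


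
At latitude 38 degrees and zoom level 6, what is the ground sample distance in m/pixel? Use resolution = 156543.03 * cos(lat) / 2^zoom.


res = 156543.03 * cos(38) / 2^6 = 156543.03 * 0.78801075 / 64 = 1927.46 m/pixel

1927.46 m/pixel


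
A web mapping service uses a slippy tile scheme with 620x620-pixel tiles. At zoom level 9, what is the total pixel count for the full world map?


tiles per axis = 2^9 = 512
total tiles = 512^2 = 262144
pixels per axis = 512 * 620 = 317440
total pixels = 317440^2 = 100768153600

100768153600 pixels


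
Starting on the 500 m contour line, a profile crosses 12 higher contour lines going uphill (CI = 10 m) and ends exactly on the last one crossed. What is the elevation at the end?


elevation = 500 + 12 * 10 = 620 m

620 m


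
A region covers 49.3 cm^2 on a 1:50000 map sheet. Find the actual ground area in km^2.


ground_area = 49.3 * (50000/100)^2 = 12325000.0 m^2 = 12.325 km^2

12.325 km^2


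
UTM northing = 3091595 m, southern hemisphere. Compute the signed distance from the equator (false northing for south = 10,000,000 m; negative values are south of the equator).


For southern: actual = 3091595 - 10000000 = -6908405 m

-6908405 m


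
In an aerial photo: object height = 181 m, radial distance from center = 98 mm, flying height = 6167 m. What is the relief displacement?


d = h * r / H = 181 * 98 / 6167 = 2.88 mm

2.88 mm


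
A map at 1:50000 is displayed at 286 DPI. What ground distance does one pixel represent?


pixel_cm = 2.54 / 286 ≈ 0.008881 cm
ground = pixel_cm * 50000 / 100 = 2.54 * 50000 / (286 * 100) = 127000 / 28600 ≈ 4.44 m

4.44 m


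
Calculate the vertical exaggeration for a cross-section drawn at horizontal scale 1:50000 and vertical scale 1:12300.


VE = horizontal_scale / vertical_scale = 50000 / 12300 ≈ 4.1

4.1x


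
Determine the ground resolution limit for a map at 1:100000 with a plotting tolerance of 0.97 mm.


ground = 0.97 mm * 100000 / 1000 = 97.0 m

97.0 m


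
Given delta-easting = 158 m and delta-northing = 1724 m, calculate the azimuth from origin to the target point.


az = atan2(158, 1724) = 5.2 deg
adjusted to 0-360: 5.2 degrees

5.2 degrees


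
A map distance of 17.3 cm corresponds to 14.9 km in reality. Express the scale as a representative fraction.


ground = 14.9 km = 1490000 cm; RF denominator = ground / map = 1490000 / 17.3 ≈ 86127; RF = 1:86127

1:86127


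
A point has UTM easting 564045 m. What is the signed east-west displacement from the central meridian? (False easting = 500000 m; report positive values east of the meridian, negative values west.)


displacement = 564045 - 500000 = 64045 m

64045 m


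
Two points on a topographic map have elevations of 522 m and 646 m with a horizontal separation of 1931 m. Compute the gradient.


gradient = (646 - 522) / 1931 = 124 / 1931 = 0.0642

0.0642


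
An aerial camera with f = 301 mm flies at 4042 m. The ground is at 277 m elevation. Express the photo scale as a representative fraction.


scale = f / (H - h) = 301 mm / 3765 m = 301 / 3765000 = 1:12508

1:12508


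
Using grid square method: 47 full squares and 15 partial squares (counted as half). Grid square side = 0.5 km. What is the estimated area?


effective squares = 47 + 15 * 0.5 = 54.5
area = 54.5 * 0.25 = 13.625 km^2

13.625 km^2


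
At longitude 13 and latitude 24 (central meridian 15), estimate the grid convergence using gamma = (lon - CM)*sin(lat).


gamma = (13 - 15) * sin(24) = -2 * 0.406737 = -0.813 degrees

-0.813 degrees


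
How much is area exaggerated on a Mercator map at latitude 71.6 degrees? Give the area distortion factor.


area_distortion = 1/cos^2(71.6) = 10.037

10.037


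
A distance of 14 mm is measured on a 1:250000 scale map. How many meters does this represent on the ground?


ground = 14 mm * 250000 / 1000 = 3500.0 m

3500.0 m


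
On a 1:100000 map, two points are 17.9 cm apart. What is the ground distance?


ground = 17.9 cm * 100000 / 100 = 17900.0 m = 17.9 km

17.9 km


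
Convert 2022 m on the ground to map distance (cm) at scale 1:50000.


map_cm = 2022 * 100 / 50000 = 4.044 cm ≈ 4.04 cm

4.04 cm


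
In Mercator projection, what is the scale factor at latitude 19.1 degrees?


SF = 1 / cos(19.1) = 1 / 0.944949 = 1.058

1.058


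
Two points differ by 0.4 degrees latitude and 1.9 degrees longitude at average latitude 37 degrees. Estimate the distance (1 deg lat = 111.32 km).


dlat_km = 0.4 * 111.32 = 44.528
dlon_km = 1.9 * 111.32 * cos(37) ≈ 168.918
dist = sqrt(44.528^2 + 168.918^2) ≈ 174.7 km

174.7 km


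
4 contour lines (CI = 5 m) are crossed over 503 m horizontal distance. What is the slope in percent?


elevation change = 4 * 5 = 20 m
slope = 20 / 503 * 100 = 4.0%

4.0%


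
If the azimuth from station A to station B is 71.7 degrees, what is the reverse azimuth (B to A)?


back azimuth = (71.7 + 180) mod 360 = 251.7 degrees

251.7 degrees


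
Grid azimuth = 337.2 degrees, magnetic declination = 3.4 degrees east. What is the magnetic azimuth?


magnetic azimuth = grid azimuth - declination (east +ve)
mag_az = 337.2 - 3.4 = 333.8 degrees

333.8 degrees


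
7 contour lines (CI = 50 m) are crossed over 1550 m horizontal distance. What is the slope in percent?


elevation change = 7 * 50 = 350 m
slope = 350 / 1550 * 100 = 22.6%

22.6%


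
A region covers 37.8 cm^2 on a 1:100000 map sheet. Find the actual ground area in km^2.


ground_area = 37.8 * (100000/100)^2 = 37800000.0 m^2 = 37.8 km^2

37.8 km^2


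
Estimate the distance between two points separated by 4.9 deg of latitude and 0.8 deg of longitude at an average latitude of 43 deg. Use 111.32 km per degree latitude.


dlat_km = 4.9 * 111.32 = 545.468
dlon_km = 0.8 * 111.32 * cos(43) ≈ 65.131
dist = sqrt(545.468^2 + 65.131^2) ≈ 549.3 km

549.3 km


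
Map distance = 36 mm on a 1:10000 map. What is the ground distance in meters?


ground = 36 mm * 10000 / 1000 = 360.0 m

360.0 m


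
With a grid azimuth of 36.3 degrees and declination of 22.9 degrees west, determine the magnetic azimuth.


magnetic azimuth = grid azimuth - declination (east +ve)
mag_az = 36.3 - -22.9 = 59.2 degrees

59.2 degrees


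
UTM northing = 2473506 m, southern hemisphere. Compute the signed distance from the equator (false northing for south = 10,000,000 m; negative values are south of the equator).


For southern: actual = 2473506 - 10000000 = -7526494 m

-7526494 m


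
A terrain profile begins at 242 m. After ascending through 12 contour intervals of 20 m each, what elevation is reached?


elevation = 242 + 12 * 20 = 482 m

482 m


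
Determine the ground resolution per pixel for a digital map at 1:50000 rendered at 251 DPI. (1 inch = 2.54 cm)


pixel_cm = 2.54 / 251 ≈ 0.01012 cm
ground = pixel_cm * 50000 / 100 = 2.54 * 50000 / (251 * 100) = 127000 / 25100 ≈ 5.06 m

5.06 m
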